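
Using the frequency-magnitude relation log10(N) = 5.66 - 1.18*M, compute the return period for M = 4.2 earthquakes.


log10(N) = 5.66 - 1.18*4.2 = 0.704
N = 10^0.704 = 5.058247
T = 1/N = 1/5.058247 = 0.1977 years

0.1977


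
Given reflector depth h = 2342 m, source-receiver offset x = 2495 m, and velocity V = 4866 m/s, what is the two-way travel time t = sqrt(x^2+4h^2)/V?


x^2 + 4h^2 = 2495^2 + 4*2342^2 = 6225025 + 21939856 = 28164881
sqrt(28164881) = 5307.0595
t = 5307.0595 / 4866 = 1.0906 s

1.0906


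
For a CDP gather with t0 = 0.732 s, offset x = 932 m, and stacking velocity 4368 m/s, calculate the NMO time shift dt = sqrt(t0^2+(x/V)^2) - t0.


x/Vnmo = 932/4368 = 0.21337
(x/Vnmo)^2 = 0.045527
t0^2 = 0.535824
sqrt(0.535824 + 0.045527) = 0.762464
dt = 0.762464 - 0.732 = 0.030464

0.030464


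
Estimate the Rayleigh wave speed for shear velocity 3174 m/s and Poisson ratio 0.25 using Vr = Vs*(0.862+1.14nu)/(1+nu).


Numerator factor = 0.862 + 1.14*0.25 = 1.147
Denominator = 1 + 0.25 = 1.25
Vr = 3174 * 1.147 / 1.25 = 2912.46 m/s

2912.46


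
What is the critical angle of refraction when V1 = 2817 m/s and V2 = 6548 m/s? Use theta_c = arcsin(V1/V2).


V1/V2 = 2817/6548 = 0.430208
theta_c = arcsin(0.430208) = 25.4807 degrees

25.4807


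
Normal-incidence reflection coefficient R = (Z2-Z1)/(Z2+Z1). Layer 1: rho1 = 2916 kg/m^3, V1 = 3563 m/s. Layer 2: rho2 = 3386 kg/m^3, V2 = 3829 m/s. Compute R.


Z1 = 2916 * 3563 = 10389708
Z2 = 3386 * 3829 = 12964994
R = (12964994 - 10389708) / (12964994 + 10389708) = 2575286 / 23354702 = 0.1103

0.1103


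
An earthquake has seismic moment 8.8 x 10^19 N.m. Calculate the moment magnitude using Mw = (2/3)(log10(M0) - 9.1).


log10(M0) = log10(8.8 x 10^19) = 19.9445
Mw = 2/3 * (19.9445 - 9.1)
= 2/3 * 10.8445
= 7.23

7.23


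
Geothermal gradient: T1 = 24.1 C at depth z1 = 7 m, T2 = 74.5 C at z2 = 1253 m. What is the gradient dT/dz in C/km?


dT = 74.5 - 24.1 = 50.4 C
dz = 1253 - 7 = 1246 m
gradient = dT/dz * 1000 = 50.4/1246 * 1000 = 40.4494 C/km

40.4494


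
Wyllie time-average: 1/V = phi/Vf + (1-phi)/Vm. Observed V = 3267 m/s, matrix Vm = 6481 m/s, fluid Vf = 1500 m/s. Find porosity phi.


1/V - 1/Vm = 1/3267 - 1/6481 = 0.00015179
1/Vf - 1/Vm = 1/1500 - 1/6481 = 0.00051237
phi = 0.00015179 / 0.00051237 = 0.2963

0.2963


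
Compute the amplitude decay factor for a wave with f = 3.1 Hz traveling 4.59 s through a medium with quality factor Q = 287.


pi*f*t/Q = pi*3.1*4.59/287 = 0.155755
A/A0 = exp(-0.155755) = 0.855769

0.855769


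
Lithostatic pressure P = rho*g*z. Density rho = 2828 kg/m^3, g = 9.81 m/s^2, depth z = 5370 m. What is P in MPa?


P = rho * g * z / 1e6
= 2828 * 9.81 * 5370 / 1e6
= 148978191.6 / 1e6
= 148.9782 MPa

148.9782


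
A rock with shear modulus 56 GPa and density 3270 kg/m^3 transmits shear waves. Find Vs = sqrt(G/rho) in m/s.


Convert G to Pa: G = 56e9 Pa
Compute G/rho = 56e9 / 3270 = 17125382.263
Vs = sqrt(17125382.263) = 4138.28 m/s

4138.28


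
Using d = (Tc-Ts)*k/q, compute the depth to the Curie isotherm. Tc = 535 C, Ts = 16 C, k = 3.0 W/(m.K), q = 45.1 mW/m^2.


T_Curie - T_surf = 535 - 16 = 519 C
Convert q to W/m^2: 45.1 mW/m^2 = 0.0451 W/m^2
d = 519 * 3.0 / 0.0451 = 34523.28 m

34523.28


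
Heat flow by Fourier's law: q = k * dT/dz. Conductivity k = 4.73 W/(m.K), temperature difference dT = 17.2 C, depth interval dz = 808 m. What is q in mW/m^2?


q = k * dT / dz * 1000
= 4.73 * 17.2 / 808 * 1000
= 0.100688 * 1000
= 100.6881 mW/m^2

100.6881


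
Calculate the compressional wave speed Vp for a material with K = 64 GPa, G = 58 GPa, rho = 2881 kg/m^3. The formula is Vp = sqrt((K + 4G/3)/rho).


First compute the effective modulus:
K + 4G/3 = 64e9 + 4*58e9/3 = 141333333333.33 Pa
Then divide by density:
141333333333.33 / 2881 = 49057040.3795 Pa/(kg/m^3)
Take the square root:
Vp = sqrt(49057040.3795) = 7004.07 m/s

7004.07


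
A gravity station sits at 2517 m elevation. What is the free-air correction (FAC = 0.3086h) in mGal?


FAC = 0.3086 * h
= 0.3086 * 2517
= 776.7462 mGal

776.7462


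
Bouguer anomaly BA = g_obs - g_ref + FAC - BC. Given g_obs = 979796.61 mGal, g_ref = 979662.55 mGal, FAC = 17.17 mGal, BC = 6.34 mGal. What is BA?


BA = g_obs - g_ref + FAC - BC
= 979796.61 - 979662.55 + 17.17 - 6.34
= 144.89 mGal

144.89


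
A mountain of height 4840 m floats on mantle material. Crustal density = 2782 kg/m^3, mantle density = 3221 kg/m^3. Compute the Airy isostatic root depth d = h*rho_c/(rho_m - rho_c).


rho_m - rho_c = 3221 - 2782 = 439
d = 4840 * 2782 / 439
= 13464880 / 439
= 30671.71 m

30671.71


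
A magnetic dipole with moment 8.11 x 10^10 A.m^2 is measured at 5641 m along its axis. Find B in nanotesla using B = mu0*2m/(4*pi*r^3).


m = 8.11 x 10^10 = 81100000000 A.m^2
2m = 162200000000 A.m^2
r^3 = 5641^3 = 179501589721
B = (4pi*10^-7) * 162200000000 / (4*pi * 179501589721) * 1e9
= 203826.531365 / 2255683502300.73 * 1e9
= 90.3613 nT

90.3613


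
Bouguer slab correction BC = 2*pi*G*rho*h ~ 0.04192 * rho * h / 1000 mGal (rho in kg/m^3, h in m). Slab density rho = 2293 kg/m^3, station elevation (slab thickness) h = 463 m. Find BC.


BC = 0.04192 * rho * h / 1000
= 0.04192 * 2293 * 463 / 1000
= 44.5047 mGal

44.5047


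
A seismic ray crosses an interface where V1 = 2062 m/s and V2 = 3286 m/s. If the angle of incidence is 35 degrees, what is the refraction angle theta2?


sin(theta1) = sin(35 deg) = 0.573576
sin(theta2) = V2/V1 * sin(theta1) = 3286/2062 * 0.573576 = 0.914051
theta2 = arcsin(0.914051) = 66.0712 degrees

66.0712


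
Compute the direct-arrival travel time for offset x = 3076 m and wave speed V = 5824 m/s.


t = x / V
= 3076 / 5824
= 0.5282 s

0.5282


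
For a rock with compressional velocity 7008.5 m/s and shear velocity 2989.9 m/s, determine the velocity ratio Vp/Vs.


Vp/Vs = 7008.5 / 2989.9
= 2.3441

2.3441


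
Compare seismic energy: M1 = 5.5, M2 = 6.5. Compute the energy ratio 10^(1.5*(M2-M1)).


M2 - M1 = 6.5 - 5.5 = 1.0
1.5 * 1.0 = 1.5
ratio = 10^1.5 = 31.62

31.62


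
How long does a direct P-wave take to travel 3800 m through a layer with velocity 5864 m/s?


t = x / V
= 3800 / 5864
= 0.648 s

0.648


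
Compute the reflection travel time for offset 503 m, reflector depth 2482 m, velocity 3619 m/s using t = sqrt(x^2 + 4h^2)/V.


x^2 + 4h^2 = 503^2 + 4*2482^2 = 253009 + 24641296 = 24894305
sqrt(24894305) = 4989.4193
t = 4989.4193 / 3619 = 1.3787 s

1.3787


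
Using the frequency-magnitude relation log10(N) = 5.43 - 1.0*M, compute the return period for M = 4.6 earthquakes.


log10(N) = 5.43 - 1.0*4.6 = 0.83
N = 10^0.83 = 6.76083
T = 1/N = 1/6.76083 = 0.1479 years

0.1479


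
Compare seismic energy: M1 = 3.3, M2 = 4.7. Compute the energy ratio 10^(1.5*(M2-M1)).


M2 - M1 = 4.7 - 3.3 = 1.4
1.5 * 1.4 = 2.1
ratio = 10^2.1 = 125.89

125.89


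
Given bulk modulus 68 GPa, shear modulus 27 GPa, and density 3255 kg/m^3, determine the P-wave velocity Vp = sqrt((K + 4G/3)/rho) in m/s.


First compute the effective modulus:
K + 4G/3 = 68e9 + 4*27e9/3 = 104000000000.0 Pa
Then divide by density:
104000000000.0 / 3255 = 31950844.8541 Pa/(kg/m^3)
Take the square root:
Vp = sqrt(31950844.8541) = 5652.51 m/s

5652.51


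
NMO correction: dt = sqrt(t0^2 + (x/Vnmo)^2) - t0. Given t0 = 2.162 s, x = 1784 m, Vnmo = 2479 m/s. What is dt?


x/Vnmo = 1784/2479 = 0.719645
(x/Vnmo)^2 = 0.517889
t0^2 = 4.674244
sqrt(4.674244 + 0.517889) = 2.278625
dt = 2.278625 - 2.162 = 0.116625

0.116625


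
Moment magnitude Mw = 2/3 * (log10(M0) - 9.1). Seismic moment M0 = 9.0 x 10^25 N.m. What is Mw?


log10(M0) = log10(9.0 x 10^25) = 25.9542
Mw = 2/3 * (25.9542 - 9.1)
= 2/3 * 16.8542
= 11.24

11.24


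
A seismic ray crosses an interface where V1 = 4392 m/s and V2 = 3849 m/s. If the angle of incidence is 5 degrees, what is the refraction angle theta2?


sin(theta1) = sin(5 deg) = 0.087156
sin(theta2) = V2/V1 * sin(theta1) = 3849/4392 * 0.087156 = 0.07638
theta2 = arcsin(0.07638) = 4.3805 degrees

4.3805


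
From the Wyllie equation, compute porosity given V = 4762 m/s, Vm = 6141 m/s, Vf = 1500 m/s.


1/V - 1/Vm = 1/4762 - 1/6141 = 4.716e-05
1/Vf - 1/Vm = 1/1500 - 1/6141 = 0.00050383
phi = 4.716e-05 / 0.00050383 = 0.0936

0.0936


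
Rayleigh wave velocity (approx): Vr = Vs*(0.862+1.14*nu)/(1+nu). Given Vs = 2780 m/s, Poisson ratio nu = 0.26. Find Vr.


Numerator factor = 0.862 + 1.14*0.26 = 1.1584
Denominator = 1 + 0.26 = 1.26
Vr = 2780 * 1.1584 / 1.26 = 2555.83 m/s

2555.83


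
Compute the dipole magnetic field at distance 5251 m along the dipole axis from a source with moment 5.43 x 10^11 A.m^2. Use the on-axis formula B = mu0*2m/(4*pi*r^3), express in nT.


m = 5.43 x 10^11 = 543000000000 A.m^2
2m = 1086000000000 A.m^2
r^3 = 5251^3 = 144785828251
B = (4pi*10^-7) * 1086000000000 / (4*pi * 144785828251) * 1e9
= 1364707.848719 / 1819432377509.02 * 1e9
= 750.0734 nT

750.0734


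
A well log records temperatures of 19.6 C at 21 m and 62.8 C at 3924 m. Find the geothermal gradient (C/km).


dT = 62.8 - 19.6 = 43.2 C
dz = 3924 - 21 = 3903 m
gradient = dT/dz * 1000 = 43.2/3903 * 1000 = 11.0684 C/km

11.0684


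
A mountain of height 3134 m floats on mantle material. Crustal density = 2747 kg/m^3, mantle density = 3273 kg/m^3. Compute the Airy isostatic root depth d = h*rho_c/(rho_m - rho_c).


rho_m - rho_c = 3273 - 2747 = 526
d = 3134 * 2747 / 526
= 8609098 / 526
= 16367.11 m

16367.11


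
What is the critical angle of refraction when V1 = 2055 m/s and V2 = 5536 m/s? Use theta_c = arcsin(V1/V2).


V1/V2 = 2055/5536 = 0.371207
theta_c = arcsin(0.371207) = 21.7901 degrees

21.7901


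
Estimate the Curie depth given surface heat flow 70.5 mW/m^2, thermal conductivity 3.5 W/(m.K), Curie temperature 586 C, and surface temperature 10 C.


T_Curie - T_surf = 586 - 10 = 576 C
Convert q to W/m^2: 70.5 mW/m^2 = 0.0705 W/m^2
d = 576 * 3.5 / 0.0705 = 28595.74 m

28595.74


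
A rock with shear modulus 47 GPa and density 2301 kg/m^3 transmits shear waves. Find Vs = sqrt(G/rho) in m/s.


Convert G to Pa: G = 47e9 Pa
Compute G/rho = 47e9 / 2301 = 20425901.7818
Vs = sqrt(20425901.7818) = 4519.5 m/s

4519.5


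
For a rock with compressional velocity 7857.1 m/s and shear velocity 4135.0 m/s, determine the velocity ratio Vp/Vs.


Vp/Vs = 7857.1 / 4135.0
= 1.9001

1.9001


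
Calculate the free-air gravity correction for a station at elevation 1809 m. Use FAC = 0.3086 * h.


FAC = 0.3086 * h
= 0.3086 * 1809
= 558.2574 mGal

558.2574


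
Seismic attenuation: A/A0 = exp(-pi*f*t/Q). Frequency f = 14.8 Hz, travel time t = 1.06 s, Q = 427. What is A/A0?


pi*f*t/Q = pi*14.8*1.06/427 = 0.115422
A/A0 = exp(-0.115422) = 0.89099

0.89099


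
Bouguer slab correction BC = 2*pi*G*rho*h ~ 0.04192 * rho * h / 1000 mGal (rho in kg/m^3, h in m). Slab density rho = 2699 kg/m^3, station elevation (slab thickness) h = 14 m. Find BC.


BC = 0.04192 * rho * h / 1000
= 0.04192 * 2699 * 14 / 1000
= 1.584 mGal

1.584


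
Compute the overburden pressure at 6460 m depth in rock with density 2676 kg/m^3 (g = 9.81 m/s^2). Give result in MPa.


P = rho * g * z / 1e6
= 2676 * 9.81 * 6460 / 1e6
= 169585077.6 / 1e6
= 169.5851 MPa

169.5851


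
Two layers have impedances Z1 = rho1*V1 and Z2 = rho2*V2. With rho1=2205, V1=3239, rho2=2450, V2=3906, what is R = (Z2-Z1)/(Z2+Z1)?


Z1 = 2205 * 3239 = 7141995
Z2 = 2450 * 3906 = 9569700
R = (9569700 - 7141995) / (9569700 + 7141995) = 2427705 / 16711695 = 0.1453

0.1453


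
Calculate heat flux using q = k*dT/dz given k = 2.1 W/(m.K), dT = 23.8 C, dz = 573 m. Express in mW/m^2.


q = k * dT / dz * 1000
= 2.1 * 23.8 / 573 * 1000
= 0.087225 * 1000
= 87.2251 mW/m^2

87.2251


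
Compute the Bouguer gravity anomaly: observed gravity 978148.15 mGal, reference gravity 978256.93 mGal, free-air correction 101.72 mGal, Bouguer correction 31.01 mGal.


BA = g_obs - g_ref + FAC - BC
= 978148.15 - 978256.93 + 101.72 - 31.01
= -38.07 mGal

-38.07


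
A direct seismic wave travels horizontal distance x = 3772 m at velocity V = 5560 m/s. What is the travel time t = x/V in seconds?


t = x / V
= 3772 / 5560
= 0.6784 s

0.6784


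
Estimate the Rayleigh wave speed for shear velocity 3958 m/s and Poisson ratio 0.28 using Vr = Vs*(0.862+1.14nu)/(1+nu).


Numerator factor = 0.862 + 1.14*0.28 = 1.1812
Denominator = 1 + 0.28 = 1.28
Vr = 3958 * 1.1812 / 1.28 = 3652.49 m/s

3652.49


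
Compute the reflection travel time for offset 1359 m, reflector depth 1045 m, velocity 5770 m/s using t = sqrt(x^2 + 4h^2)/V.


x^2 + 4h^2 = 1359^2 + 4*1045^2 = 1846881 + 4368100 = 6214981
sqrt(6214981) = 2492.9864
t = 2492.9864 / 5770 = 0.4321 s

0.4321


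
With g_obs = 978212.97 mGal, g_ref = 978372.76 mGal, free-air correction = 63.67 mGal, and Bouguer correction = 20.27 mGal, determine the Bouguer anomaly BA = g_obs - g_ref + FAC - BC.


BA = g_obs - g_ref + FAC - BC
= 978212.97 - 978372.76 + 63.67 - 20.27
= -116.39 mGal

-116.39


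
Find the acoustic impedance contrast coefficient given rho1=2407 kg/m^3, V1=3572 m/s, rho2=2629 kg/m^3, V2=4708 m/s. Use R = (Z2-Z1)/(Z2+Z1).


Z1 = 2407 * 3572 = 8597804
Z2 = 2629 * 4708 = 12377332
R = (12377332 - 8597804) / (12377332 + 8597804) = 3779528 / 20975136 = 0.1802

0.1802


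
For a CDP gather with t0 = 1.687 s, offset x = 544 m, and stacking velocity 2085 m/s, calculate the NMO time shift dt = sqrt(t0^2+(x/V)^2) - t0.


x/Vnmo = 544/2085 = 0.260911
(x/Vnmo)^2 = 0.068075
t0^2 = 2.845969
sqrt(2.845969 + 0.068075) = 1.707057
dt = 1.707057 - 1.687 = 0.020057

0.020057


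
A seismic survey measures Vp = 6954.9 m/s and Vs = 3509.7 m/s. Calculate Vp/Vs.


Vp/Vs = 6954.9 / 3509.7
= 1.9816

1.9816


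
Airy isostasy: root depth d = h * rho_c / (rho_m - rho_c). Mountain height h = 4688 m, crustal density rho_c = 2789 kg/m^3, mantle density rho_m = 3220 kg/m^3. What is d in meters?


rho_m - rho_c = 3220 - 2789 = 431
d = 4688 * 2789 / 431
= 13074832 / 431
= 30336.04 m

30336.04


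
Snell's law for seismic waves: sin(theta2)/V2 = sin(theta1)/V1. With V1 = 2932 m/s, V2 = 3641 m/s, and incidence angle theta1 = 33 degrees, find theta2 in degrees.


sin(theta1) = sin(33 deg) = 0.544639
sin(theta2) = V2/V1 * sin(theta1) = 3641/2932 * 0.544639 = 0.676341
theta2 = arcsin(0.676341) = 42.5583 degrees

42.5583


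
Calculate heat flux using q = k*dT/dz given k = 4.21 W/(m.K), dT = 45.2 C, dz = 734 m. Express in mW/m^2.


q = k * dT / dz * 1000
= 4.21 * 45.2 / 734 * 1000
= 0.259253 * 1000
= 259.2534 mW/m^2

259.2534


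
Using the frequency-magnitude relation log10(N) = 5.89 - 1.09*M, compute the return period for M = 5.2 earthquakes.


log10(N) = 5.89 - 1.09*5.2 = 0.222
N = 10^0.222 = 1.667247
T = 1/N = 1/1.667247 = 0.5998 years

0.5998


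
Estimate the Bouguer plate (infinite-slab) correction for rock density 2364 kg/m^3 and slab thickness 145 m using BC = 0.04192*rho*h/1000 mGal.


BC = 0.04192 * rho * h / 1000
= 0.04192 * 2364 * 145 / 1000
= 14.3693 mGal

14.3693


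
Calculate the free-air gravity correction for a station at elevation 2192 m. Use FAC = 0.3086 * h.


FAC = 0.3086 * h
= 0.3086 * 2192
= 676.4512 mGal

676.4512


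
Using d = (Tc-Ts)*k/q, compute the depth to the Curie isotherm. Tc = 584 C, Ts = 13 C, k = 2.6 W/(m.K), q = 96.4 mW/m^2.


T_Curie - T_surf = 584 - 13 = 571 C
Convert q to W/m^2: 96.4 mW/m^2 = 0.0964 W/m^2
d = 571 * 2.6 / 0.0964 = 15400.41 m

15400.41


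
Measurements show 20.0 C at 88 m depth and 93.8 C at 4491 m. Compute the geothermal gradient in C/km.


dT = 93.8 - 20.0 = 73.8 C
dz = 4491 - 88 = 4403 m
gradient = dT/dz * 1000 = 73.8/4403 * 1000 = 16.7613 C/km

16.7613


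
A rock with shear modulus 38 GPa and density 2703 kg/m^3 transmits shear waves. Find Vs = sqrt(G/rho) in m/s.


Convert G to Pa: G = 38e9 Pa
Compute G/rho = 38e9 / 2703 = 14058453.5701
Vs = sqrt(14058453.5701) = 3749.46 m/s

3749.46


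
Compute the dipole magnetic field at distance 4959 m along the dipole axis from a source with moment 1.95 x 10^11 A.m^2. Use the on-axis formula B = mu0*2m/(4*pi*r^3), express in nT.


m = 1.95 x 10^11 = 195000000000 A.m^2
2m = 390000000000 A.m^2
r^3 = 4959^3 = 121950146079
B = (4pi*10^-7) * 390000000000 / (4*pi * 121950146079) * 1e9
= 490088.45396 / 1532470732103.95 * 1e9
= 319.8028 nT

319.8028


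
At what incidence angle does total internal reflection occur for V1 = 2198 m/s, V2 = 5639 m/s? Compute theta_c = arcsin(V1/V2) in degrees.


V1/V2 = 2198/5639 = 0.389785
theta_c = arcsin(0.389785) = 22.9411 degrees

22.9411


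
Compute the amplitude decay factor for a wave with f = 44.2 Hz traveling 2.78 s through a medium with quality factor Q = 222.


pi*f*t/Q = pi*44.2*2.78/222 = 1.738857
A/A0 = exp(-1.738857) = 0.175721

0.175721


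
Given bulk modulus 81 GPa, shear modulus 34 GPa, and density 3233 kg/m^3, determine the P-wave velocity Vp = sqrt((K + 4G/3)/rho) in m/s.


First compute the effective modulus:
K + 4G/3 = 81e9 + 4*34e9/3 = 126333333333.33 Pa
Then divide by density:
126333333333.33 / 3233 = 39076193.422 Pa/(kg/m^3)
Take the square root:
Vp = sqrt(39076193.422) = 6251.1 m/s

6251.1


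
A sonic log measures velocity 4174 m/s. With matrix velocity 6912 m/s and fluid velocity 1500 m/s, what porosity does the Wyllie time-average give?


1/V - 1/Vm = 1/4174 - 1/6912 = 9.49e-05
1/Vf - 1/Vm = 1/1500 - 1/6912 = 0.00052199
phi = 9.49e-05 / 0.00052199 = 0.1818

0.1818


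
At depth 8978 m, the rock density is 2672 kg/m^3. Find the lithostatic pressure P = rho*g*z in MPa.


P = rho * g * z / 1e6
= 2672 * 9.81 * 8978 / 1e6
= 235334208.96 / 1e6
= 235.3342 MPa

235.3342


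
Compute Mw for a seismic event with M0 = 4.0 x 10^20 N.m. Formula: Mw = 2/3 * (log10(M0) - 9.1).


log10(M0) = log10(4.0 x 10^20) = 20.6021
Mw = 2/3 * (20.6021 - 9.1)
= 2/3 * 11.5021
= 7.67

7.67


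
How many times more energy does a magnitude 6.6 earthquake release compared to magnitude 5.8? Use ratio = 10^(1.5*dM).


M2 - M1 = 6.6 - 5.8 = 0.8
1.5 * 0.8 = 1.2
ratio = 10^1.2 = 15.85

15.85


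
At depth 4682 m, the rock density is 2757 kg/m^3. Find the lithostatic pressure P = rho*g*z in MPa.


P = rho * g * z / 1e6
= 2757 * 9.81 * 4682 / 1e6
= 126630167.94 / 1e6
= 126.6302 MPa

126.6302


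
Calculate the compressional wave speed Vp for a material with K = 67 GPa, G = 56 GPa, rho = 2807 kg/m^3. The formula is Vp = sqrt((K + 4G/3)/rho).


First compute the effective modulus:
K + 4G/3 = 67e9 + 4*56e9/3 = 141666666666.67 Pa
Then divide by density:
141666666666.67 / 2807 = 50469065.4317 Pa/(kg/m^3)
Take the square root:
Vp = sqrt(50469065.4317) = 7104.16 m/s

7104.16


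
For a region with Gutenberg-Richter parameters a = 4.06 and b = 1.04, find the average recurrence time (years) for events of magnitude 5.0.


log10(N) = 4.06 - 1.04*5.0 = -1.14
N = 10^-1.14 = 0.072444
T = 1/N = 1/0.072444 = 13.8038 years

13.8038


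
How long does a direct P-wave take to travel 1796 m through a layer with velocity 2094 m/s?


t = x / V
= 1796 / 2094
= 0.8577 s

0.8577


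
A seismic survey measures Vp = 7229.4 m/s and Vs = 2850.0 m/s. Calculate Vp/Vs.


Vp/Vs = 7229.4 / 2850.0
= 2.5366

2.5366


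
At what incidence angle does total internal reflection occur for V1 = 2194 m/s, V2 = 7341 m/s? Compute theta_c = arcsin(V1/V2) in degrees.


V1/V2 = 2194/7341 = 0.298869
theta_c = arcsin(0.298869) = 17.3897 degrees

17.3897


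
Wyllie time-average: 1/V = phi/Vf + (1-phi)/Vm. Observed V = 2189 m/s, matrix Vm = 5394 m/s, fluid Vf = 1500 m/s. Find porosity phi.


1/V - 1/Vm = 1/2189 - 1/5394 = 0.00027144
1/Vf - 1/Vm = 1/1500 - 1/5394 = 0.00048128
phi = 0.00027144 / 0.00048128 = 0.564

0.564


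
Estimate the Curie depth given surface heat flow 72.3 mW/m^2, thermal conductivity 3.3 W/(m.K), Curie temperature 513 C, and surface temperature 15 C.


T_Curie - T_surf = 513 - 15 = 498 C
Convert q to W/m^2: 72.3 mW/m^2 = 0.0723 W/m^2
d = 498 * 3.3 / 0.0723 = 22730.29 m

22730.29


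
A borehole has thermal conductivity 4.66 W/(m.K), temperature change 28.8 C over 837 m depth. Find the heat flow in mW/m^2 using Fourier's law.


q = k * dT / dz * 1000
= 4.66 * 28.8 / 837 * 1000
= 0.160344 * 1000
= 160.3441 mW/m^2

160.3441


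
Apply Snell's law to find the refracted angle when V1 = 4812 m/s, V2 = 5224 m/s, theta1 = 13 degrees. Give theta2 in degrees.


sin(theta1) = sin(13 deg) = 0.224951
sin(theta2) = V2/V1 * sin(theta1) = 5224/4812 * 0.224951 = 0.244211
theta2 = arcsin(0.244211) = 14.1352 degrees

14.1352


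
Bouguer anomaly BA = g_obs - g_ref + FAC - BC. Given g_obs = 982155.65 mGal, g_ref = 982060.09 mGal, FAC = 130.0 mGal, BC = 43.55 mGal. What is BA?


BA = g_obs - g_ref + FAC - BC
= 982155.65 - 982060.09 + 130.0 - 43.55
= 182.01 mGal

182.01


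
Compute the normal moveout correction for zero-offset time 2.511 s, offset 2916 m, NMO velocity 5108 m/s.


x/Vnmo = 2916/5108 = 0.570869
(x/Vnmo)^2 = 0.325892
t0^2 = 6.305121
sqrt(6.305121 + 0.325892) = 2.575075
dt = 2.575075 - 2.511 = 0.064075

0.064075


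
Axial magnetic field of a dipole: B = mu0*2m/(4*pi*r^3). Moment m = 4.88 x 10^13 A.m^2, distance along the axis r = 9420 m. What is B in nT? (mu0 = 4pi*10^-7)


m = 4.88 x 10^13 = 48800000000000 A.m^2
2m = 97600000000000 A.m^2
r^3 = 9420^3 = 835896888000
B = (4pi*10^-7) * 97600000000000 / (4*pi * 835896888000) * 1e9
= 122647777.196146 / 10504190089997.48 * 1e9
= 11676.0813 nT

11676.0813


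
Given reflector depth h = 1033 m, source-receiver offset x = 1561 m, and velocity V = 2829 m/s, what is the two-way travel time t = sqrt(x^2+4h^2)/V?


x^2 + 4h^2 = 1561^2 + 4*1033^2 = 2436721 + 4268356 = 6705077
sqrt(6705077) = 2589.4163
t = 2589.4163 / 2829 = 0.9153 s

0.9153


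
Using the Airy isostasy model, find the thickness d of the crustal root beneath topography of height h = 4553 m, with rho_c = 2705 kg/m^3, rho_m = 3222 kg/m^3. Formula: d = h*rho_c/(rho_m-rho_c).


rho_m - rho_c = 3222 - 2705 = 517
d = 4553 * 2705 / 517
= 12315865 / 517
= 23821.79 m

23821.79


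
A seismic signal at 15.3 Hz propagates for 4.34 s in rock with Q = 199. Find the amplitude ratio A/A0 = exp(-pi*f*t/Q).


pi*f*t/Q = pi*15.3*4.34/199 = 1.048282
A/A0 = exp(-1.048282) = 0.35054

0.35054


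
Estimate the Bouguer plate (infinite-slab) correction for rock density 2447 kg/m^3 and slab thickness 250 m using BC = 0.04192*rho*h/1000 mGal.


BC = 0.04192 * rho * h / 1000
= 0.04192 * 2447 * 250 / 1000
= 25.6446 mGal

25.6446


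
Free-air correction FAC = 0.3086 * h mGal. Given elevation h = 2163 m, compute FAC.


FAC = 0.3086 * h
= 0.3086 * 2163
= 667.5018 mGal

667.5018


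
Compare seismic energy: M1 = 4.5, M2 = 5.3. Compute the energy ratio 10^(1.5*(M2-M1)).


M2 - M1 = 5.3 - 4.5 = 0.8
1.5 * 0.8 = 1.2
ratio = 10^1.2 = 15.85

15.85


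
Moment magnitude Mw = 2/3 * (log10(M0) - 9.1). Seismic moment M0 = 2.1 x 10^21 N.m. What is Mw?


log10(M0) = log10(2.1 x 10^21) = 21.3222
Mw = 2/3 * (21.3222 - 9.1)
= 2/3 * 12.2222
= 8.15

8.15


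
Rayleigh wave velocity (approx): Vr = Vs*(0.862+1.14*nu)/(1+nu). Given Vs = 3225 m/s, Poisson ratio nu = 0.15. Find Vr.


Numerator factor = 0.862 + 1.14*0.15 = 1.033
Denominator = 1 + 0.15 = 1.15
Vr = 3225 * 1.033 / 1.15 = 2896.89 m/s

2896.89


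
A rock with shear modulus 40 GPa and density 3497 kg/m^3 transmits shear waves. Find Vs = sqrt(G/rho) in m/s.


Convert G to Pa: G = 40e9 Pa
Compute G/rho = 40e9 / 3497 = 11438375.7506
Vs = sqrt(11438375.7506) = 3382.07 m/s

3382.07


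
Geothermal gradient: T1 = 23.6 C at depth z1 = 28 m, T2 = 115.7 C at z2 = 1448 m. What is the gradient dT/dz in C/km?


dT = 115.7 - 23.6 = 92.1 C
dz = 1448 - 28 = 1420 m
gradient = dT/dz * 1000 = 92.1/1420 * 1000 = 64.8592 C/km

64.8592


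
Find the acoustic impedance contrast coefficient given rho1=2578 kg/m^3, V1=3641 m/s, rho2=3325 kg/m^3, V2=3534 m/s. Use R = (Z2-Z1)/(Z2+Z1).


Z1 = 2578 * 3641 = 9386498
Z2 = 3325 * 3534 = 11750550
R = (11750550 - 9386498) / (11750550 + 9386498) = 2364052 / 21137048 = 0.1118

0.1118


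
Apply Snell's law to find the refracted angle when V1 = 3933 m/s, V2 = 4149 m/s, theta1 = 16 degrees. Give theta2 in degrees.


sin(theta1) = sin(16 deg) = 0.275637
sin(theta2) = V2/V1 * sin(theta1) = 4149/3933 * 0.275637 = 0.290775
theta2 = arcsin(0.290775) = 16.9044 degrees

16.9044


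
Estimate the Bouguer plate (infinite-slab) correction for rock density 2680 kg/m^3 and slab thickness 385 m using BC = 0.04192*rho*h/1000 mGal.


BC = 0.04192 * rho * h / 1000
= 0.04192 * 2680 * 385 / 1000
= 43.2531 mGal

43.2531


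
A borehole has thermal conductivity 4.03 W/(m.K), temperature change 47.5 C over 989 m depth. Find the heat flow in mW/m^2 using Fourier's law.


q = k * dT / dz * 1000
= 4.03 * 47.5 / 989 * 1000
= 0.193554 * 1000
= 193.5541 mW/m^2

193.5541


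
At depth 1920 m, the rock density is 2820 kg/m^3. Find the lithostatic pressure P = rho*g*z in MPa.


P = rho * g * z / 1e6
= 2820 * 9.81 * 1920 / 1e6
= 53115264.0 / 1e6
= 53.1153 MPa

53.1153


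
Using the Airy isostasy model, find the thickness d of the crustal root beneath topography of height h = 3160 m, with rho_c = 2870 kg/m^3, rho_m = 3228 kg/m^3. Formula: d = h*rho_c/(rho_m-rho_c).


rho_m - rho_c = 3228 - 2870 = 358
d = 3160 * 2870 / 358
= 9069200 / 358
= 25332.96 m

25332.96


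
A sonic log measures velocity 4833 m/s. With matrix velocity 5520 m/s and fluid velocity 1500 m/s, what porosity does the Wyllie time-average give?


1/V - 1/Vm = 1/4833 - 1/5520 = 2.575e-05
1/Vf - 1/Vm = 1/1500 - 1/5520 = 0.00048551
phi = 2.575e-05 / 0.00048551 = 0.053

0.053


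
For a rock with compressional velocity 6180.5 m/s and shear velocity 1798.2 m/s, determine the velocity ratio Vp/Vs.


Vp/Vs = 6180.5 / 1798.2
= 3.437

3.437


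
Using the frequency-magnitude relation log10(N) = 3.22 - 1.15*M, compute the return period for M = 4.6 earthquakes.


log10(N) = 3.22 - 1.15*4.6 = -2.07
N = 10^-2.07 = 0.008511
T = 1/N = 1/0.008511 = 117.4898 years

117.4898


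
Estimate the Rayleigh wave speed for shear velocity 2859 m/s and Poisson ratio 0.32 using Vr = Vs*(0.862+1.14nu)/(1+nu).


Numerator factor = 0.862 + 1.14*0.32 = 1.2268
Denominator = 1 + 0.32 = 1.32
Vr = 2859 * 1.2268 / 1.32 = 2657.14 m/s

2657.14


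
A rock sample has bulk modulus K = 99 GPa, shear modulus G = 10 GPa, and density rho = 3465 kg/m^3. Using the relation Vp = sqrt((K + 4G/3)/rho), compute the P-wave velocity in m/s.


First compute the effective modulus:
K + 4G/3 = 99e9 + 4*10e9/3 = 112333333333.33 Pa
Then divide by density:
112333333333.33 / 3465 = 32419432.4194 Pa/(kg/m^3)
Take the square root:
Vp = sqrt(32419432.4194) = 5693.81 m/s

5693.81


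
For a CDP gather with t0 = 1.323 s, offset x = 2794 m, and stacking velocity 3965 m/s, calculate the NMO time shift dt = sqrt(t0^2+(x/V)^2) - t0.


x/Vnmo = 2794/3965 = 0.704666
(x/Vnmo)^2 = 0.496554
t0^2 = 1.750329
sqrt(1.750329 + 0.496554) = 1.498961
dt = 1.498961 - 1.323 = 0.175961

0.175961


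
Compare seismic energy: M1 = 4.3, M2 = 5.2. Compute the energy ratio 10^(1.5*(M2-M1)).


M2 - M1 = 5.2 - 4.3 = 0.9
1.5 * 0.9 = 1.35
ratio = 10^1.35 = 22.39

22.39


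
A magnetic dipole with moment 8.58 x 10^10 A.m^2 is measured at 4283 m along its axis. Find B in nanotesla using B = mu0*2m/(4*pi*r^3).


m = 8.58 x 10^10 = 85800000000 A.m^2
2m = 171600000000 A.m^2
r^3 = 4283^3 = 78567733187
B = (4pi*10^-7) * 171600000000 / (4*pi * 78567733187) * 1e9
= 215638.919742 / 987311253557.93 * 1e9
= 218.4103 nT

218.4103


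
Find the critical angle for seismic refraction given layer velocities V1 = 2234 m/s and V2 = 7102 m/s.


V1/V2 = 2234/7102 = 0.314559
theta_c = arcsin(0.314559) = 18.3342 degrees

18.3342


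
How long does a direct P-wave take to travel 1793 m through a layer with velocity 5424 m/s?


t = x / V
= 1793 / 5424
= 0.3306 s

0.3306


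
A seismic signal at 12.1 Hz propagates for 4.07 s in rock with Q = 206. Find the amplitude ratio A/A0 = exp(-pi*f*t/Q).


pi*f*t/Q = pi*12.1*4.07/206 = 0.751039
A/A0 = exp(-0.751039) = 0.471876

0.471876


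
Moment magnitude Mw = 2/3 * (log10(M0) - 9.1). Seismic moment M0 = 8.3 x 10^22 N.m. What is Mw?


log10(M0) = log10(8.3 x 10^22) = 22.9191
Mw = 2/3 * (22.9191 - 9.1)
= 2/3 * 13.8191
= 9.21

9.21


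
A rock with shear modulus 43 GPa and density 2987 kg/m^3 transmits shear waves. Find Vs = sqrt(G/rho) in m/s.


Convert G to Pa: G = 43e9 Pa
Compute G/rho = 43e9 / 2987 = 14395714.764
Vs = sqrt(14395714.764) = 3794.17 m/s

3794.17


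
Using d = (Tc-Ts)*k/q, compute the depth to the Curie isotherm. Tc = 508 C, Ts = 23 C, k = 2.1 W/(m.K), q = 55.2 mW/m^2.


T_Curie - T_surf = 508 - 23 = 485 C
Convert q to W/m^2: 55.2 mW/m^2 = 0.0552 W/m^2
d = 485 * 2.1 / 0.0552 = 18451.09 m

18451.09


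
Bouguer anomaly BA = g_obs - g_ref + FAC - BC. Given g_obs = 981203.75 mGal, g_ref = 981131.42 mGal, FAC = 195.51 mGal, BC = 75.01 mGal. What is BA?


BA = g_obs - g_ref + FAC - BC
= 981203.75 - 981131.42 + 195.51 - 75.01
= 192.83 mGal

192.83


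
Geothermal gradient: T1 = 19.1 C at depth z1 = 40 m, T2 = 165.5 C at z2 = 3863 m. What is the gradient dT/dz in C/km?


dT = 165.5 - 19.1 = 146.4 C
dz = 3863 - 40 = 3823 m
gradient = dT/dz * 1000 = 146.4/3823 * 1000 = 38.2945 C/km

38.2945


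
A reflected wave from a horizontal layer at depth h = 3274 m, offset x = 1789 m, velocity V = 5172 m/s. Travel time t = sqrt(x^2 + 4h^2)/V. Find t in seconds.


x^2 + 4h^2 = 1789^2 + 4*3274^2 = 3200521 + 42876304 = 46076825
sqrt(46076825) = 6787.9912
t = 6787.9912 / 5172 = 1.3124 s

1.3124


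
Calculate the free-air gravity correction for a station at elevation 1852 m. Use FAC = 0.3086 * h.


FAC = 0.3086 * h
= 0.3086 * 1852
= 571.5272 mGal

571.5272


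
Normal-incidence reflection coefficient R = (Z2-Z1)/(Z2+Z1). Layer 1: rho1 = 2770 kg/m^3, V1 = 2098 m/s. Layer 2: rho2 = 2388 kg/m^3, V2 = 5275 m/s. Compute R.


Z1 = 2770 * 2098 = 5811460
Z2 = 2388 * 5275 = 12596700
R = (12596700 - 5811460) / (12596700 + 5811460) = 6785240 / 18408160 = 0.3686

0.3686


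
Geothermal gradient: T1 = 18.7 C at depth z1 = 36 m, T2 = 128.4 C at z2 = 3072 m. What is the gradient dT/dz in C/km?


dT = 128.4 - 18.7 = 109.7 C
dz = 3072 - 36 = 3036 m
gradient = dT/dz * 1000 = 109.7/3036 * 1000 = 36.1331 C/km

36.1331


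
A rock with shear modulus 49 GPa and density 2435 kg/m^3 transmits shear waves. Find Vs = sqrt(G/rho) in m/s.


Convert G to Pa: G = 49e9 Pa
Compute G/rho = 49e9 / 2435 = 20123203.2854
Vs = sqrt(20123203.2854) = 4485.89 m/s

4485.89


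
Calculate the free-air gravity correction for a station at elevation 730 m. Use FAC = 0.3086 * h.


FAC = 0.3086 * h
= 0.3086 * 730
= 225.278 mGal

225.278


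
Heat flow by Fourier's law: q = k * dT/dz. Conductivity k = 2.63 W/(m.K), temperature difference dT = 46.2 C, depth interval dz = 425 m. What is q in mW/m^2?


q = k * dT / dz * 1000
= 2.63 * 46.2 / 425 * 1000
= 0.285896 * 1000
= 285.8965 mW/m^2

285.8965


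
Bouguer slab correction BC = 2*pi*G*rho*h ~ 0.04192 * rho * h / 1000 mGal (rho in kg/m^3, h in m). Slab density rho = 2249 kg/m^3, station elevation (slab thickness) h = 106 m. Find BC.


BC = 0.04192 * rho * h / 1000
= 0.04192 * 2249 * 106 / 1000
= 9.9935 mGal

9.9935


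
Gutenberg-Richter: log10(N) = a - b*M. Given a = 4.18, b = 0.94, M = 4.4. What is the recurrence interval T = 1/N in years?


log10(N) = 4.18 - 0.94*4.4 = 0.044
N = 10^0.044 = 1.106624
T = 1/N = 1/1.106624 = 0.9036 years

0.9036


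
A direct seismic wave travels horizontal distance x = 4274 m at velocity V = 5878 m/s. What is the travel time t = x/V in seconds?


t = x / V
= 4274 / 5878
= 0.7271 s

0.7271


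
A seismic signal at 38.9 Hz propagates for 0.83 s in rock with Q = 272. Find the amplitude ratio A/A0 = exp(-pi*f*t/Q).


pi*f*t/Q = pi*38.9*0.83/272 = 0.372914
A/A0 = exp(-0.372914) = 0.688724

0.688724


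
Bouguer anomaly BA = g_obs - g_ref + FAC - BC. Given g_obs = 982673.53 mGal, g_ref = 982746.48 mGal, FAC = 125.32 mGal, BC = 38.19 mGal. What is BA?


BA = g_obs - g_ref + FAC - BC
= 982673.53 - 982746.48 + 125.32 - 38.19
= 14.18 mGal

14.18


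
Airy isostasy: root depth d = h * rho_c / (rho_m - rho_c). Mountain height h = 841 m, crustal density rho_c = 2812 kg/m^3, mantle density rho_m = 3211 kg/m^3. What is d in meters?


rho_m - rho_c = 3211 - 2812 = 399
d = 841 * 2812 / 399
= 2364892 / 399
= 5927.05 m

5927.05


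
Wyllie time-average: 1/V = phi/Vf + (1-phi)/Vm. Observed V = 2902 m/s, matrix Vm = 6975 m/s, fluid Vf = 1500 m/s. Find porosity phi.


1/V - 1/Vm = 1/2902 - 1/6975 = 0.00020122
1/Vf - 1/Vm = 1/1500 - 1/6975 = 0.0005233
phi = 0.00020122 / 0.0005233 = 0.3845

0.3845


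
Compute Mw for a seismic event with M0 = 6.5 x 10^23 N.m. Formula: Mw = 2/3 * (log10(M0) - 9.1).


log10(M0) = log10(6.5 x 10^23) = 23.8129
Mw = 2/3 * (23.8129 - 9.1)
= 2/3 * 14.7129
= 9.81

9.81


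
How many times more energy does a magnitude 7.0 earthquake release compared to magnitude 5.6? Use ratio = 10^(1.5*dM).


M2 - M1 = 7.0 - 5.6 = 1.4
1.5 * 1.4 = 2.1
ratio = 10^2.1 = 125.89

125.89


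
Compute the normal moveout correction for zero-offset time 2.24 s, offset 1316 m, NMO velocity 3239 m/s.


x/Vnmo = 1316/3239 = 0.406298
(x/Vnmo)^2 = 0.165078
t0^2 = 5.0176
sqrt(5.0176 + 0.165078) = 2.27655
dt = 2.27655 - 2.24 = 0.03655

0.03655


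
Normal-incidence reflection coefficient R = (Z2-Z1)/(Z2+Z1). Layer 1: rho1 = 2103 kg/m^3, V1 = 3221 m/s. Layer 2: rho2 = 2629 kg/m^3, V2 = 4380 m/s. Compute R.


Z1 = 2103 * 3221 = 6773763
Z2 = 2629 * 4380 = 11515020
R = (11515020 - 6773763) / (11515020 + 6773763) = 4741257 / 18288783 = 0.2592

0.2592


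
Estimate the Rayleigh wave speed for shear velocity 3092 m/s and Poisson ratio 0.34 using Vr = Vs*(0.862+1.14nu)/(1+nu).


Numerator factor = 0.862 + 1.14*0.34 = 1.2496
Denominator = 1 + 0.34 = 1.34
Vr = 3092 * 1.2496 / 1.34 = 2883.41 m/s

2883.41


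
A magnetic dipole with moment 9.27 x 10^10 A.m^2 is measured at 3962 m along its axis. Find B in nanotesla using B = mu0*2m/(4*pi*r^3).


m = 9.27 x 10^10 = 92700000000 A.m^2
2m = 185400000000 A.m^2
r^3 = 3962^3 = 62193273128
B = (4pi*10^-7) * 185400000000 / (4*pi * 62193273128) * 1e9
= 232980.51119 / 781543719846.51 * 1e9
= 298.103 nT

298.103


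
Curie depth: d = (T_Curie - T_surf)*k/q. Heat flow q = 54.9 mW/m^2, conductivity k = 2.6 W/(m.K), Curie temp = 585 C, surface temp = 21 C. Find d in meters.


T_Curie - T_surf = 585 - 21 = 564 C
Convert q to W/m^2: 54.9 mW/m^2 = 0.0549 W/m^2
d = 564 * 2.6 / 0.0549 = 26710.38 m

26710.38


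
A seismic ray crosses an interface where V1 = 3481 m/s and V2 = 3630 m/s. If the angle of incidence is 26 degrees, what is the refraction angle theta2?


sin(theta1) = sin(26 deg) = 0.438371
sin(theta2) = V2/V1 * sin(theta1) = 3630/3481 * 0.438371 = 0.457135
theta2 = arcsin(0.457135) = 27.2024 degrees

27.2024


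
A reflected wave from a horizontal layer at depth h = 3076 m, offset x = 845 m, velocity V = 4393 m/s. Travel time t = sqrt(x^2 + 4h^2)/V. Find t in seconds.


x^2 + 4h^2 = 845^2 + 4*3076^2 = 714025 + 37847104 = 38561129
sqrt(38561129) = 6209.7608
t = 6209.7608 / 4393 = 1.4136 s

1.4136


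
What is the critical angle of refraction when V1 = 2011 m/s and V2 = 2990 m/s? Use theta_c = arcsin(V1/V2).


V1/V2 = 2011/2990 = 0.672575
theta_c = arcsin(0.672575) = 42.2661 degrees

42.2661


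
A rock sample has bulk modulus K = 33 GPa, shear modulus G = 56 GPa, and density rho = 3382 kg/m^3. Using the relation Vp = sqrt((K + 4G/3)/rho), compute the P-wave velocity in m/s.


First compute the effective modulus:
K + 4G/3 = 33e9 + 4*56e9/3 = 107666666666.67 Pa
Then divide by density:
107666666666.67 / 3382 = 31835205.9925 Pa/(kg/m^3)
Take the square root:
Vp = sqrt(31835205.9925) = 5642.27 m/s

5642.27


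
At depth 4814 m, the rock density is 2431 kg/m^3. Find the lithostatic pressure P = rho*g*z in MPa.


P = rho * g * z / 1e6
= 2431 * 9.81 * 4814 / 1e6
= 114804801.54 / 1e6
= 114.8048 MPa

114.8048


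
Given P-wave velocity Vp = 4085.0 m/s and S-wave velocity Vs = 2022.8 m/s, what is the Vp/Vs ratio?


Vp/Vs = 4085.0 / 2022.8
= 2.0195

2.0195


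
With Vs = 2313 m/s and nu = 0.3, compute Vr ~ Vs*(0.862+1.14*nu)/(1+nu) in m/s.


Numerator factor = 0.862 + 1.14*0.3 = 1.204
Denominator = 1 + 0.3 = 1.3
Vr = 2313 * 1.204 / 1.3 = 2142.19 m/s

2142.19


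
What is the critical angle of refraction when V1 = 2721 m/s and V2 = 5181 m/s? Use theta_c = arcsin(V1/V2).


V1/V2 = 2721/5181 = 0.525188
theta_c = arcsin(0.525188) = 31.6809 degrees

31.6809


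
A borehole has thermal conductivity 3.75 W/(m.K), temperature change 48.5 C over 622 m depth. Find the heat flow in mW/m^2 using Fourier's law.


q = k * dT / dz * 1000
= 3.75 * 48.5 / 622 * 1000
= 0.292404 * 1000
= 292.4035 mW/m^2

292.4035


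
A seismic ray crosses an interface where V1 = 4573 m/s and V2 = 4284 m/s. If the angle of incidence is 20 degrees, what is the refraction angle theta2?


sin(theta1) = sin(20 deg) = 0.34202
sin(theta2) = V2/V1 * sin(theta1) = 4284/4573 * 0.34202 = 0.320405
theta2 = arcsin(0.320405) = 18.6874 degrees

18.6874


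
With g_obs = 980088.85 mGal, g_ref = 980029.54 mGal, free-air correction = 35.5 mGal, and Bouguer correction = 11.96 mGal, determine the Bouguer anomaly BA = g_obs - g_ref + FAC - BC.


BA = g_obs - g_ref + FAC - BC
= 980088.85 - 980029.54 + 35.5 - 11.96
= 82.85 mGal

82.85


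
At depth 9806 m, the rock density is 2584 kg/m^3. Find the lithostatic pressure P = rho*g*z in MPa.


P = rho * g * z / 1e6
= 2584 * 9.81 * 9806 / 1e6
= 248572686.24 / 1e6
= 248.5727 MPa

248.5727


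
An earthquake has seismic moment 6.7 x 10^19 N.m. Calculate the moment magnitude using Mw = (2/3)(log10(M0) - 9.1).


log10(M0) = log10(6.7 x 10^19) = 19.8261
Mw = 2/3 * (19.8261 - 9.1)
= 2/3 * 10.7261
= 7.15

7.15


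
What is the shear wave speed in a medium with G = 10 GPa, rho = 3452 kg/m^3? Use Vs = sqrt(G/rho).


Convert G to Pa: G = 10e9 Pa
Compute G/rho = 10e9 / 3452 = 2896871.3789
Vs = sqrt(2896871.3789) = 1702.02 m/s

1702.02


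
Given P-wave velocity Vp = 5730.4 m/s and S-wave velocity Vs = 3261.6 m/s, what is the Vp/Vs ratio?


Vp/Vs = 5730.4 / 3261.6
= 1.7569

1.7569


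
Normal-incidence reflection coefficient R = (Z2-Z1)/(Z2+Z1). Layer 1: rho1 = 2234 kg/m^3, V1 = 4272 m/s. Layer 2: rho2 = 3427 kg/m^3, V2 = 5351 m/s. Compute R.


Z1 = 2234 * 4272 = 9543648
Z2 = 3427 * 5351 = 18337877
R = (18337877 - 9543648) / (18337877 + 9543648) = 8794229 / 27881525 = 0.3154

0.3154


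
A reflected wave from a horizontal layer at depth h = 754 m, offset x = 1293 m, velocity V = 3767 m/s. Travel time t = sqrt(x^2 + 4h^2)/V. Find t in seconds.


x^2 + 4h^2 = 1293^2 + 4*754^2 = 1671849 + 2274064 = 3945913
sqrt(3945913) = 1986.4322
t = 1986.4322 / 3767 = 0.5273 s

0.5273


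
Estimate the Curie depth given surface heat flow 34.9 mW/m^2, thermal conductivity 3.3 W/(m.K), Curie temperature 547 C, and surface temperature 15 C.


T_Curie - T_surf = 547 - 15 = 532 C
Convert q to W/m^2: 34.9 mW/m^2 = 0.0349 W/m^2
d = 532 * 3.3 / 0.0349 = 50303.72 m

50303.72


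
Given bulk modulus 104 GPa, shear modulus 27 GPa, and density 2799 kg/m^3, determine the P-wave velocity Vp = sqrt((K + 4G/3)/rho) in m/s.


First compute the effective modulus:
K + 4G/3 = 104e9 + 4*27e9/3 = 140000000000.0 Pa
Then divide by density:
140000000000.0 / 2799 = 50017863.5227 Pa/(kg/m^3)
Take the square root:
Vp = sqrt(50017863.5227) = 7072.33 m/s

7072.33
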